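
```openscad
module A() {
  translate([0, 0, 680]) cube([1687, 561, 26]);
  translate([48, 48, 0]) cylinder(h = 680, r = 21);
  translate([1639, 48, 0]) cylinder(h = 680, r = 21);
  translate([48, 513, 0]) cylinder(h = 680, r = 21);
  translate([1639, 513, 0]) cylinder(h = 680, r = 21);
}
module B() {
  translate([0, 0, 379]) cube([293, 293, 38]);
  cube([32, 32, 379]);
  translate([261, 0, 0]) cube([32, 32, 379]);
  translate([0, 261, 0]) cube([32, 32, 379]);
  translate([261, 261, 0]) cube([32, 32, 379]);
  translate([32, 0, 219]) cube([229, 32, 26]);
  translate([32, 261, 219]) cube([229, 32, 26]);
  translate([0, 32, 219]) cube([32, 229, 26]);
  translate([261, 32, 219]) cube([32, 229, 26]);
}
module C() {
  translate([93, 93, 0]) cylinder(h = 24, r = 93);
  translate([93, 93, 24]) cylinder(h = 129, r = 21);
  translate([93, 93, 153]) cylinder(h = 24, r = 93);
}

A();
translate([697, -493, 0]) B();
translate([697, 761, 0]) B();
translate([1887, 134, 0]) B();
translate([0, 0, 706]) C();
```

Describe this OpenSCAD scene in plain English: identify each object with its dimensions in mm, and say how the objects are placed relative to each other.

A is a rectangular dining table. The top is 1687×561×26 mm with its upper surface at z = 706 mm. It stands on four round legs of 42 mm diameter, each leg's bounding box inset 27 mm from the nearest pair of top edges, running from the floor to the underside of the top.

B is a four-legged stool. The seat is a 293×293×38 mm slab whose top surface is at z = 417 mm; four square legs, each 32×32 mm in cross-section, run from the floor (z = 0) to the underside of the seat, each flush with a corner of the seat. Four stretchers, 32 mm wide and 26 mm tall, connect adjacent legs with their undersides at z = 219 mm, each running between the inner faces of the legs it joins and aligned with the legs' outer faces on the other axis.

C is a spool: two coaxial disc flanges of radius 93 mm and thickness 24 mm, joined by a core cylinder of radius 21 mm and height 129 mm. The lower flange rests on z = 0 and the three cylinders share a vertical axis.

Three stools sit around the table at the −y, +y, +x sides. The spool is on top of the table.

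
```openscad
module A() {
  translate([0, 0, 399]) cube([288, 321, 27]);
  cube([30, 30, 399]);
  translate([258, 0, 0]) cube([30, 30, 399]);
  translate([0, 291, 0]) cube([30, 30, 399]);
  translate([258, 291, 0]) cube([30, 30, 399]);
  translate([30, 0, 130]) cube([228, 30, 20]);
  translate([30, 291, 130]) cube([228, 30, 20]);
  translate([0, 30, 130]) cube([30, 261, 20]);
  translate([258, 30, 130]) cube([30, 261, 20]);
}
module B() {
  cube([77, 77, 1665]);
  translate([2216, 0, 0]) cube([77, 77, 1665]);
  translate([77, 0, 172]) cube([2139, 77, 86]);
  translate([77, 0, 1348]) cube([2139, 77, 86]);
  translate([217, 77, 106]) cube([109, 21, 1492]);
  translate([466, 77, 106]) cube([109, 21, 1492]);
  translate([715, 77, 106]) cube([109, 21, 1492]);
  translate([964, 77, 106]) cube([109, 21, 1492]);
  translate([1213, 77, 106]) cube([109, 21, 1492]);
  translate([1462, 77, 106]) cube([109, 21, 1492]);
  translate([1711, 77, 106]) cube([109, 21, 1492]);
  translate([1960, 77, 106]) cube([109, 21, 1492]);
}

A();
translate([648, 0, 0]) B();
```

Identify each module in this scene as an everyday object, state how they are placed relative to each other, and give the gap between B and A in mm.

A is a stool. B is a fence section. The fence section is on the floor beside the stool on its +x side. The gap between the fence section and the stool is 360 mm.

The fence section's nearest face is 360 mm from the stool's +x face.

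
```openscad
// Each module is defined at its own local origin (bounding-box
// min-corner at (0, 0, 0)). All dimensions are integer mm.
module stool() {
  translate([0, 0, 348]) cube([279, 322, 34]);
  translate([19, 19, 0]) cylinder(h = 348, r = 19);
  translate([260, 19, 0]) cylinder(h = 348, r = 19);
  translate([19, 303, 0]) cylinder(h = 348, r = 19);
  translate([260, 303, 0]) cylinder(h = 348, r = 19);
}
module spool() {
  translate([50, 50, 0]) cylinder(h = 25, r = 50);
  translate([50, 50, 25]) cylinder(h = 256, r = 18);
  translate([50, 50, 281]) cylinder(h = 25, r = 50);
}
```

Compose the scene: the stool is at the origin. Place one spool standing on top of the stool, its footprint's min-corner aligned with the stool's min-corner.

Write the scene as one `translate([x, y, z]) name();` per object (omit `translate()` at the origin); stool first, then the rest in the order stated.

stool();
translate([0, 0, 382]) spool();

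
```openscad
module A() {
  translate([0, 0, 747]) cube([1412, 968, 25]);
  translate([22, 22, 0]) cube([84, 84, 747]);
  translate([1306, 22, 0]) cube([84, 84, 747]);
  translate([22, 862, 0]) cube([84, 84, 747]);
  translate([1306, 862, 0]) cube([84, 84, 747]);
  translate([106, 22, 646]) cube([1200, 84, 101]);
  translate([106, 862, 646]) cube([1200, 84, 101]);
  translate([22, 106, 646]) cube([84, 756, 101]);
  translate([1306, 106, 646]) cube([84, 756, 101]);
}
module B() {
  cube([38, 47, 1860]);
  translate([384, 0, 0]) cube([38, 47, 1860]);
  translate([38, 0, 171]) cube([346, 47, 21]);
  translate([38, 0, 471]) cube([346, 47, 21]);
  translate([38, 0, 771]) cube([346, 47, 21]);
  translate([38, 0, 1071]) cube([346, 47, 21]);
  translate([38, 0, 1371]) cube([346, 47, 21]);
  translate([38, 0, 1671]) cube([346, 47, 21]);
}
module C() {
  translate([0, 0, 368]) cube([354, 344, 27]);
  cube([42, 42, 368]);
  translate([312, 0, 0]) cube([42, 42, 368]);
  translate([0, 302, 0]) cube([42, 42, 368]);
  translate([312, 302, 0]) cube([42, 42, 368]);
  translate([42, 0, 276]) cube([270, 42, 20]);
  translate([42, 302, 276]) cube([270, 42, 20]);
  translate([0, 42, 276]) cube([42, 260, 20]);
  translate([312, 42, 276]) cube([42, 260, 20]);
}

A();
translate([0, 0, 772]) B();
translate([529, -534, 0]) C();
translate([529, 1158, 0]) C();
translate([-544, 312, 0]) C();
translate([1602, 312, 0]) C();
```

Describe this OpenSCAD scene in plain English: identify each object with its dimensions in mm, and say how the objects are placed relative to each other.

A is a table: top 1412 mm (x) × 968 mm (y), 25 mm thick, upper face at z = 772 mm, on four 84×84 mm square legs, each inset 22 mm from the nearest pair of top edges, running from z = 0 to the bottom of the top. Four apron rails, 84 mm thick and 101 mm tall, run between adjacent legs with their top edges flush with the underside of the top and their outer faces flush with the legs' outer faces.

B is a straight ladder. Two 38×47 mm vertical rails, 1860 mm tall, stand 422 mm apart (outside-to-outside) with their front faces coplanar on the −y side. 6 rungs, each 47 mm deep and 21 mm tall, span between the inner faces of the rails, front faces flush with the rails. The lowest rung's underside is at z = 171 mm and rungs are spaced 300 mm apart (underside to underside).

C is a four-legged stool. The seat is 354×344 mm, 27 mm thick, top at z = 395 mm. It stands on four square legs, each 42×42 mm in cross-section, from z = 0 to the seat underside, each flush with a corner of the seat. Four stretchers, 42 mm wide and 20 mm tall, connect adjacent legs with their undersides at z = 276 mm, each running between the inner faces of the legs it joins and aligned with the legs' outer faces on the other axis.

The ladder is on top of the table. Four stools sit around the table at the −y, +y, −x, +x sides.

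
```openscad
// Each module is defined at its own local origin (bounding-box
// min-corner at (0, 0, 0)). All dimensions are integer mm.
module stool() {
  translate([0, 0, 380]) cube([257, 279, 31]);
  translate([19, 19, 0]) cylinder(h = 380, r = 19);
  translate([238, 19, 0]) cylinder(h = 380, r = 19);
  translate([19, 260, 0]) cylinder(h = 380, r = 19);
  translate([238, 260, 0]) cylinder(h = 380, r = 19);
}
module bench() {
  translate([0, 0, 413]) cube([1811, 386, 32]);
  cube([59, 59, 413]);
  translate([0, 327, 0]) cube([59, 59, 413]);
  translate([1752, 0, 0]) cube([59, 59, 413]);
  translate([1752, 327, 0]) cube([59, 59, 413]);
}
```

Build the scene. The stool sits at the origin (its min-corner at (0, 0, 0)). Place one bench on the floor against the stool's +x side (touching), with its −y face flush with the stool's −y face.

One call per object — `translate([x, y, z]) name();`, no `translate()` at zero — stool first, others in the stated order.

stool();
translate([257, 0, 0]) bench();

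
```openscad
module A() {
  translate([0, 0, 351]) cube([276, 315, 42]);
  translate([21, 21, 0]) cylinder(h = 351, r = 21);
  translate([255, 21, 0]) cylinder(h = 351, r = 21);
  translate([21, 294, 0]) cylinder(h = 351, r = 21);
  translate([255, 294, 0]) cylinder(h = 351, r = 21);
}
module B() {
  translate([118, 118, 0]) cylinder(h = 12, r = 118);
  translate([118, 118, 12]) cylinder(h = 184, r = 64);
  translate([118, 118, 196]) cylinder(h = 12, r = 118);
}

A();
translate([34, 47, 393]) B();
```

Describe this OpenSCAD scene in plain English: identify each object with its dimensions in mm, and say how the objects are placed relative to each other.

A is a four-legged stool. The seat is 276×315 mm, 42 mm thick, top at z = 393 mm. It stands on four round legs, each 42 mm in diameter, from z = 0 to the seat underside, each leg's axis is inset half a diameter from the nearest pair of seat edges (so the leg's bounding box is flush with the corner).

B is a spool: two coaxial disc flanges of radius 118 mm and thickness 12 mm, joined by a core cylinder of radius 64 mm and height 184 mm. The lower flange rests on z = 0 and the three cylinders share a vertical axis.

The spool is on top of the stool.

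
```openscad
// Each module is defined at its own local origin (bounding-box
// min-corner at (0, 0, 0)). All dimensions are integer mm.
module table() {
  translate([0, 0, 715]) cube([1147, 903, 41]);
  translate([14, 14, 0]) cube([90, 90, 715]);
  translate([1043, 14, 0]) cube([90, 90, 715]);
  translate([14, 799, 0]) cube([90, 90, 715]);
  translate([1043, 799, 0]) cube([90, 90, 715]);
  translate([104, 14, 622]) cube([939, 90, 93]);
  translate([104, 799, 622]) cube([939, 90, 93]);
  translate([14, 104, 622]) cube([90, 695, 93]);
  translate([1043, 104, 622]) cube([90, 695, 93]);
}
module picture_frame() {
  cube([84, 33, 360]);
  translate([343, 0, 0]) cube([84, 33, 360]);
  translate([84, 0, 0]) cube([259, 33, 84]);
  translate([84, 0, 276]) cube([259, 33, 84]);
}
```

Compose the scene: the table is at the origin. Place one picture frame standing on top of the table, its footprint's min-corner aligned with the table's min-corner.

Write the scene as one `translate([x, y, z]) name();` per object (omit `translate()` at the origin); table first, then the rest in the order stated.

table();
translate([0, 0, 756]) picture_frame();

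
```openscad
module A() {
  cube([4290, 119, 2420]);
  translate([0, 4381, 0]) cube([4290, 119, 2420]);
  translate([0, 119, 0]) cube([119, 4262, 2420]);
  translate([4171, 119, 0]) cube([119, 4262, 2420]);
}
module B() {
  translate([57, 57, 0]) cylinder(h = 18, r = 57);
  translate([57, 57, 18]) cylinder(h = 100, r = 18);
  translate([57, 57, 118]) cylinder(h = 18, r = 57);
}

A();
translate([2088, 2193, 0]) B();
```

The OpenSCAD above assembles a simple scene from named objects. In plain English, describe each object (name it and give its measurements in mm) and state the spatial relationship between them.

A is a box-shaped house frame (walls only): outside footprint 4290×4500 mm, wall height 2420 mm, wall thickness 119 mm. The two y-facing walls run the full x-width; the two x-facing walls fit between the inner faces of the y-facing walls.

B is a spool: two coaxial disc flanges of radius 57 mm and thickness 18 mm, joined by a core cylinder of radius 18 mm and height 100 mm. The lower flange rests on z = 0 and the three cylinders share a vertical axis.

The spool sits inside the house frame, centred.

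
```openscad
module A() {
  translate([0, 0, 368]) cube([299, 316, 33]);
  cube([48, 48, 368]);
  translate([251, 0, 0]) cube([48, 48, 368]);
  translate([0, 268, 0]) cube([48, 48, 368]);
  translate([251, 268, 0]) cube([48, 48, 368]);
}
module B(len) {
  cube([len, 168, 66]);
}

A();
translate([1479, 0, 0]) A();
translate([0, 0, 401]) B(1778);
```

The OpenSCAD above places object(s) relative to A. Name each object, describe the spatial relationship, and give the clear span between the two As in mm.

A is a stool. B is a beam. A beam spans the tops of two stools. The clear span between the two stools is 1180 mm.

Second stool starts at x = 1479; first ends at x = 299; clear span = 1479 − 299 = 1180 mm.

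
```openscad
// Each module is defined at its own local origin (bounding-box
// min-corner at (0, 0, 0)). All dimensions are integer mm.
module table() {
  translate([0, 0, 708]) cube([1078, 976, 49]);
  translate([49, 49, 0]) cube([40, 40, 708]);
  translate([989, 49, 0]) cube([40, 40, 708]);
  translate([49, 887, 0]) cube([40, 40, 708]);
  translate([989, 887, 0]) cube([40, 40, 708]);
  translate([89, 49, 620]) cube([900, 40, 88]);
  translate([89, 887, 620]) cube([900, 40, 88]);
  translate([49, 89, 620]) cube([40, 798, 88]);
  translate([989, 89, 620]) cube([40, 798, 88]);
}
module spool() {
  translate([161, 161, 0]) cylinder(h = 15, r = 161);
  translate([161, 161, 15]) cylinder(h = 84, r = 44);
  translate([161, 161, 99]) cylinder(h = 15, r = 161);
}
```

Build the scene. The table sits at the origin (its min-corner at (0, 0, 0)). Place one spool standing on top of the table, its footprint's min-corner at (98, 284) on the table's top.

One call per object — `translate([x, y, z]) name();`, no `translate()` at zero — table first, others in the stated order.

table();
translate([98, 284, 757]) spool();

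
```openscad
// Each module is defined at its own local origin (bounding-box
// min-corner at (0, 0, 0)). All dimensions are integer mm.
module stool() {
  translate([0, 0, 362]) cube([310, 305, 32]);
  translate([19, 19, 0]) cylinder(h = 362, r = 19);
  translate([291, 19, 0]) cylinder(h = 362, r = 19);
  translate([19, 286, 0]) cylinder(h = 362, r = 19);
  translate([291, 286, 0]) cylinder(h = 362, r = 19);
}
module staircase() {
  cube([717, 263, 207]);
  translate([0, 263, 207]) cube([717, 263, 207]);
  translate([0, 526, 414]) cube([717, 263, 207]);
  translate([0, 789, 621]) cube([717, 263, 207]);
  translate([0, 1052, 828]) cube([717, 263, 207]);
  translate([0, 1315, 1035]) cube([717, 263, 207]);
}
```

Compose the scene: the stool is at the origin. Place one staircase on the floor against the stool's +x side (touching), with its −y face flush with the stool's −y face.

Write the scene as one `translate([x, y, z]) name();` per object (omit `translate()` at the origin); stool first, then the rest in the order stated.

stool();
translate([310, 0, 0]) staircase();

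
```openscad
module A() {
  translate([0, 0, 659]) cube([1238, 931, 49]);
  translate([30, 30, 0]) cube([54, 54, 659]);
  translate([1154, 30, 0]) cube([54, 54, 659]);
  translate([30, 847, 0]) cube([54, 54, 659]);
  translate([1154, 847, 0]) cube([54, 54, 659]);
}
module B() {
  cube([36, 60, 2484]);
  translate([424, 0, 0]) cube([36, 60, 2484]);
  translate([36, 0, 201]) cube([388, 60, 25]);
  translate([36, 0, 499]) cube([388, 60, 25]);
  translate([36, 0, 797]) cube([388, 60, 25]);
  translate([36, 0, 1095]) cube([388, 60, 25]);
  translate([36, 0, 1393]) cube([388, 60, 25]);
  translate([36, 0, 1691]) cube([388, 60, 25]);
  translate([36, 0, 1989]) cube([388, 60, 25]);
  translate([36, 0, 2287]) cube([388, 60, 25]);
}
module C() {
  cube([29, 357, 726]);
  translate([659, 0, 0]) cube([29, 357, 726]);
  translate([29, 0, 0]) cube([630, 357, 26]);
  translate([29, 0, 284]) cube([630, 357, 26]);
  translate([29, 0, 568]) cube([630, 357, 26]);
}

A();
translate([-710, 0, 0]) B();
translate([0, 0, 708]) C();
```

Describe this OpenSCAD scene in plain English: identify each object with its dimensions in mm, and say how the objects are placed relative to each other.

A is a table with a 1238×931 mm rectangular top, 49 mm thick, top surface at z = 708 mm, supported by four 54×54 mm square legs, each inset 30 mm from the nearest pair of top edges, running from the floor.

B is a straight ladder. Two 36×60 mm vertical rails, 2484 mm tall, stand 460 mm apart (outside-to-outside) with their front faces coplanar on the −y side. 8 rungs, each 60 mm deep and 25 mm tall, span between the inner faces of the rails, front faces flush with the rails. The lowest rung's underside is at z = 201 mm and rungs are spaced 298 mm apart (underside to underside).

C is an open bookshelf. Two side panels, each 29 mm thick, 357 mm deep and 726 mm tall, stand 688 mm apart (outside-to-outside). Between them sit 3 shelves, each 26 mm thick and 357 mm deep, spanning the full gap between the sides. The bottom shelf rests on the floor (its underside at z = 0) and the clear gap between one shelf's top and the next shelf's underside is 258 mm.

The ladder is on the floor beside the table on its −x side. The bookshelf is on top of the table.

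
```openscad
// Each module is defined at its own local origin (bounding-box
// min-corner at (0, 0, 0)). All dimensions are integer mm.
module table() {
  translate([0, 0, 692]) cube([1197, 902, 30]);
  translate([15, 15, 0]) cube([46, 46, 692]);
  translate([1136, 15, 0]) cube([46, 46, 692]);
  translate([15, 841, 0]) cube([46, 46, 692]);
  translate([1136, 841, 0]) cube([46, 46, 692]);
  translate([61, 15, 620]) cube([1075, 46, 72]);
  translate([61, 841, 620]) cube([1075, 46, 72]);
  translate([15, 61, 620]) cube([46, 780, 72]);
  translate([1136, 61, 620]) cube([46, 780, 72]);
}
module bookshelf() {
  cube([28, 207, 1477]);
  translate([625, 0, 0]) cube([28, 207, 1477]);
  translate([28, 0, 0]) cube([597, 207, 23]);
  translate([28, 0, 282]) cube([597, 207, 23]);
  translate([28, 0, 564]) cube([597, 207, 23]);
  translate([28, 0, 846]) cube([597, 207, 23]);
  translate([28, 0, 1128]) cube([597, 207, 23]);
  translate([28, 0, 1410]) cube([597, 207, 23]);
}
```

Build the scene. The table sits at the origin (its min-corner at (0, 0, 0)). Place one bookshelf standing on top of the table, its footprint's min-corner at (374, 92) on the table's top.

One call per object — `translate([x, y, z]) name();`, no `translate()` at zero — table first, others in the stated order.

table();
translate([374, 92, 722]) bookshelf();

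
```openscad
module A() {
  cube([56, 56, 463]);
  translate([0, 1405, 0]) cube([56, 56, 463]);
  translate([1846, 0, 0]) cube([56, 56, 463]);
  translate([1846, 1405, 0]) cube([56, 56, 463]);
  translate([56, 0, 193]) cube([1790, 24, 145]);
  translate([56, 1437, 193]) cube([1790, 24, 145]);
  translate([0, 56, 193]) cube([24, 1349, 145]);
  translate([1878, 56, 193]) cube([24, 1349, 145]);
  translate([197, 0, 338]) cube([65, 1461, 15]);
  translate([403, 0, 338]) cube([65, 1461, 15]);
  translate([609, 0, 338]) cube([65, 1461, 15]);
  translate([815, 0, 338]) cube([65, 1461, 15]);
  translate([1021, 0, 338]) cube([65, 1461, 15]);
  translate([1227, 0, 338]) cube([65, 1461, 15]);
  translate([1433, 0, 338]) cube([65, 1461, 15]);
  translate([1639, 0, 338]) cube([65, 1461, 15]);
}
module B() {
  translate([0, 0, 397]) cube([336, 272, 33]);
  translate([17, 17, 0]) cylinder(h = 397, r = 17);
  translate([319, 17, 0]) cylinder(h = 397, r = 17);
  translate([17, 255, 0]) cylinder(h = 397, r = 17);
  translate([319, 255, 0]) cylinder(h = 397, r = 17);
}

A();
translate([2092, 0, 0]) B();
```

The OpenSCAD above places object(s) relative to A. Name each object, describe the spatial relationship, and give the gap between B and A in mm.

A is a bed frame. B is a stool. The stool is on the floor beside the bed frame on its +x side. The gap between the stool and the bed frame is 190 mm.

The stool's nearest face is 190 mm from the bed frame's +x face.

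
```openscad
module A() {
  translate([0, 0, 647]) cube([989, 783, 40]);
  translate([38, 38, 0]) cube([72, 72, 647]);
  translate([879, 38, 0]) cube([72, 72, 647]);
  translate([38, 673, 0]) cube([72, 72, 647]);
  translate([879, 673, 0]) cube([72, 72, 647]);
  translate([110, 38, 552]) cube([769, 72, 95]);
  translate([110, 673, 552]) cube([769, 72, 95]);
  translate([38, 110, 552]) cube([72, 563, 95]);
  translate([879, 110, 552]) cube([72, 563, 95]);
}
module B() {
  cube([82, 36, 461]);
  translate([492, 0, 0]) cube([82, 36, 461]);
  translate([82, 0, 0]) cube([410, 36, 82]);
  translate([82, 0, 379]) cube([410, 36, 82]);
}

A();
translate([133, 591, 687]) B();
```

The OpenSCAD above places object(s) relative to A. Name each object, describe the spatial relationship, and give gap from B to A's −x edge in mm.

A is a table. B is a picture frame. The picture frame is on top of the table. The gap from the picture frame to the table's −x edge is 133 mm.

The picture frame's min-x is at 133; the table's min-x is 0; gap = 133 mm.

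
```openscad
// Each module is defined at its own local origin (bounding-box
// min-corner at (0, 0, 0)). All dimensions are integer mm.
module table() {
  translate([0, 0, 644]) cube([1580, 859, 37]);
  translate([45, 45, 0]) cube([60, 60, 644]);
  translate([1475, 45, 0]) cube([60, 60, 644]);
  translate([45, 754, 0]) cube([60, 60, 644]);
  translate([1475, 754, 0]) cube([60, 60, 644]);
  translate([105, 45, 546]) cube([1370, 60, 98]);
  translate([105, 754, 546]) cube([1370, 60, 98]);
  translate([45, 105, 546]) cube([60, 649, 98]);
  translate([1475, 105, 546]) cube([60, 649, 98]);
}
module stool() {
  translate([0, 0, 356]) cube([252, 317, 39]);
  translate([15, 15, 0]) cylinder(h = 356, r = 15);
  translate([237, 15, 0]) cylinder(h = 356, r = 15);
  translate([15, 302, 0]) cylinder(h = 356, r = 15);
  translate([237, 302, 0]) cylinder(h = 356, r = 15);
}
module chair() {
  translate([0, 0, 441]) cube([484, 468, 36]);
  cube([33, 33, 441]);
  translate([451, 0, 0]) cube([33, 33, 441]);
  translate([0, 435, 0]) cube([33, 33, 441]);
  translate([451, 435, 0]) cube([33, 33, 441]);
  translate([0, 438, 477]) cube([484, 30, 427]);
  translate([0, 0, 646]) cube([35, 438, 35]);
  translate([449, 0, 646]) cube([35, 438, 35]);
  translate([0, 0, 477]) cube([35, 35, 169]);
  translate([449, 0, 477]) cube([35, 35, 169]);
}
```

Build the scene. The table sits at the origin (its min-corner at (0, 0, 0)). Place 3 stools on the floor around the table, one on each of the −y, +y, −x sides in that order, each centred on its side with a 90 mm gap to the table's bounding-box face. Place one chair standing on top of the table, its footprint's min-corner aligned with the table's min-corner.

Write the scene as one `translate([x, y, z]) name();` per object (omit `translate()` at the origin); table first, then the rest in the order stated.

table();
translate([664, -407, 0]) stool();
translate([664, 949, 0]) stool();
translate([-342, 271, 0]) stool();
translate([0, 0, 681]) chair();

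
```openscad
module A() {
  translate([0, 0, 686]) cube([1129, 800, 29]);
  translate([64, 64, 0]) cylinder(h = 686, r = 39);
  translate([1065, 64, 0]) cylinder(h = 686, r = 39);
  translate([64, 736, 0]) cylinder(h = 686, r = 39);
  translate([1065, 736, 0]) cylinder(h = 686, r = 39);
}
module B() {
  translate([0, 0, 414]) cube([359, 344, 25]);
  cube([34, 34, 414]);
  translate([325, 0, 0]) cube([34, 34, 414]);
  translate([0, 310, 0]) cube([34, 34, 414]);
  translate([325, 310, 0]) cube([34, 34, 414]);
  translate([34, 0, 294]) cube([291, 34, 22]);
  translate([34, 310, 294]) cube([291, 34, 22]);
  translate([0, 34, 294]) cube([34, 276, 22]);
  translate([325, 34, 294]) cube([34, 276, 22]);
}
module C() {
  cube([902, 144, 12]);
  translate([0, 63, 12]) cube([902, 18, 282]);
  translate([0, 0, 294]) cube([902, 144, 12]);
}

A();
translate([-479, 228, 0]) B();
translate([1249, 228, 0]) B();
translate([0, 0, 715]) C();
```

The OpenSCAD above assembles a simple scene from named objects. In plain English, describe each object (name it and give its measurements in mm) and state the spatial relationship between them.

A is a rectangular dining table. The top is 1129×800×29 mm with its upper surface at z = 715 mm. It stands on four round legs of 78 mm diameter, each leg's bounding box inset 25 mm from the nearest pair of top edges, running from the floor to the underside of the top.

B is a simple wooden stool: a rectangular seat 359 mm (x) by 344 mm (y), 25 mm thick, top face at z = 439 mm, on four square legs, each 34×34 mm in cross-section. The legs rest on z = 0, each flush with a corner of the seat. Four stretchers, 34 mm wide and 22 mm tall, connect adjacent legs with their undersides at z = 294 mm, each running between the inner faces of the legs it joins and aligned with the legs' outer faces on the other axis.

C is an I-beam lying along x, 902 mm long. Overall section height 306 mm. Two flanges 144 mm wide (y) and 12 mm thick, one on the floor and one at the top; a web 18 mm thick runs between them, centred on the flange width.

Two stools sit around the table at the −x, +x sides. The I-beam is on top of the table.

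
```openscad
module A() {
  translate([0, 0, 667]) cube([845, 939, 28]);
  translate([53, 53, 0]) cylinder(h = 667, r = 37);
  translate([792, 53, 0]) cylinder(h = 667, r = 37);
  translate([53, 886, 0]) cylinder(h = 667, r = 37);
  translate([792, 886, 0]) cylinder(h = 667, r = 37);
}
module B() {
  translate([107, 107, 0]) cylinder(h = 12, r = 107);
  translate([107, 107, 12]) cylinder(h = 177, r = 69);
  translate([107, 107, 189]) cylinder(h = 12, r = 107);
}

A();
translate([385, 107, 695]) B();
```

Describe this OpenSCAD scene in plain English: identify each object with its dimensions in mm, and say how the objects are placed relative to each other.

A is a table with a 845×939 mm rectangular top, 28 mm thick, top surface at z = 695 mm, supported by four round legs of 74 mm diameter, each leg's bounding box inset 16 mm from the nearest pair of top edges, running from the floor.

B is a spool: two coaxial disc flanges of radius 107 mm and thickness 12 mm, joined by a core cylinder of radius 69 mm and height 177 mm. The lower flange rests on z = 0 and the three cylinders share a vertical axis.

The spool is on top of the table.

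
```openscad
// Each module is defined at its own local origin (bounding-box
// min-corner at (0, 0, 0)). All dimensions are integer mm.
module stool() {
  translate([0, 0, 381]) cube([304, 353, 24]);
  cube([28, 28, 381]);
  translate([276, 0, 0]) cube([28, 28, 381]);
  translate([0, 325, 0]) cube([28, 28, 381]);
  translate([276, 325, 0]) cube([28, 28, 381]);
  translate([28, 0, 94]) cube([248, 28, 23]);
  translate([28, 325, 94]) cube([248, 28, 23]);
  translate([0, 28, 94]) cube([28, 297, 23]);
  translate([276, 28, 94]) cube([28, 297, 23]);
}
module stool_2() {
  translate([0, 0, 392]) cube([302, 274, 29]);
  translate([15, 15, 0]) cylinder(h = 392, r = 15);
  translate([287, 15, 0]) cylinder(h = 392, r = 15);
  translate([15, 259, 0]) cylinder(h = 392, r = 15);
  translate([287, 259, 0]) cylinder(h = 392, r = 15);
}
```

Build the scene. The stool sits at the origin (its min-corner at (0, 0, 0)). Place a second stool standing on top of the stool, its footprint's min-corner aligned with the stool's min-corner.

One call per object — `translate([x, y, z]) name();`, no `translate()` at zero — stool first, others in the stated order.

stool();
translate([0, 0, 405]) stool_2();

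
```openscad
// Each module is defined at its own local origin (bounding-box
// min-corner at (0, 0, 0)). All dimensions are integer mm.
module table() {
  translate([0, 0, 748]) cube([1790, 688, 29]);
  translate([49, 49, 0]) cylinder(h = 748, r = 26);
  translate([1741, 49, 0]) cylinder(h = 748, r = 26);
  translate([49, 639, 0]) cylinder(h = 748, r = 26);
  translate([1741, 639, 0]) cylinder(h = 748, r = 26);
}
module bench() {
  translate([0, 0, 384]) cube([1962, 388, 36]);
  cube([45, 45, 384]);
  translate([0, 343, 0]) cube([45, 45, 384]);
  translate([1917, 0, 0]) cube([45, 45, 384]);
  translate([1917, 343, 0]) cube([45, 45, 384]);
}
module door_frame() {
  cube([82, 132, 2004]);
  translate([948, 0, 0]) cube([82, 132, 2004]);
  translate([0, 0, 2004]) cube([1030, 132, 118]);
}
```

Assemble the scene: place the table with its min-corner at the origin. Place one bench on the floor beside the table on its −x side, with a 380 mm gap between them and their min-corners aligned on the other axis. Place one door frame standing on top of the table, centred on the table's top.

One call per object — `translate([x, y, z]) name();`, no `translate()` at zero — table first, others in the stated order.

table();
translate([-2342, 0, 0]) bench();
translate([380, 278, 777]) door_frame();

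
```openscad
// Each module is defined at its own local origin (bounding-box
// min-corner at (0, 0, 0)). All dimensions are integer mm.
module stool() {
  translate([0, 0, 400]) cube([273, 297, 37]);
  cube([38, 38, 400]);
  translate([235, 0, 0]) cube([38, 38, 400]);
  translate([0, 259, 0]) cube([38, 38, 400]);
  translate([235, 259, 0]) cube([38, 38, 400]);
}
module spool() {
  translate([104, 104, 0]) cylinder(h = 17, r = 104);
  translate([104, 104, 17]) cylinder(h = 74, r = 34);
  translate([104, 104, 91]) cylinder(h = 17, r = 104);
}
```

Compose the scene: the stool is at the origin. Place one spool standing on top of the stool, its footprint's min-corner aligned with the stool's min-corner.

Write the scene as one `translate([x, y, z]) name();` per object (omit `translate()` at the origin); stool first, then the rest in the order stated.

stool();
translate([0, 0, 437]) spool();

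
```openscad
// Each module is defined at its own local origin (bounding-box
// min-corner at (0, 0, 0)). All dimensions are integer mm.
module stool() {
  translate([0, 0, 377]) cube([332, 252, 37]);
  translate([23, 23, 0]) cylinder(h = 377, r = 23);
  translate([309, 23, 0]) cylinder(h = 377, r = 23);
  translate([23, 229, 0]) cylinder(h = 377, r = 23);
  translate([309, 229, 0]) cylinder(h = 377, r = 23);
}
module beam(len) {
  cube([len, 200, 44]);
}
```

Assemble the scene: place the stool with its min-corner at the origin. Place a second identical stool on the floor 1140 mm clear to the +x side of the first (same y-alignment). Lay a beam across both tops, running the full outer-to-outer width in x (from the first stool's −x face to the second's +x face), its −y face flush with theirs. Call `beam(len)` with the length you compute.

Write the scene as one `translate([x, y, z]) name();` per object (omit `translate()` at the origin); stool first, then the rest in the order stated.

stool();
translate([1472, 0, 0]) stool();
translate([0, 0, 414]) beam(1804);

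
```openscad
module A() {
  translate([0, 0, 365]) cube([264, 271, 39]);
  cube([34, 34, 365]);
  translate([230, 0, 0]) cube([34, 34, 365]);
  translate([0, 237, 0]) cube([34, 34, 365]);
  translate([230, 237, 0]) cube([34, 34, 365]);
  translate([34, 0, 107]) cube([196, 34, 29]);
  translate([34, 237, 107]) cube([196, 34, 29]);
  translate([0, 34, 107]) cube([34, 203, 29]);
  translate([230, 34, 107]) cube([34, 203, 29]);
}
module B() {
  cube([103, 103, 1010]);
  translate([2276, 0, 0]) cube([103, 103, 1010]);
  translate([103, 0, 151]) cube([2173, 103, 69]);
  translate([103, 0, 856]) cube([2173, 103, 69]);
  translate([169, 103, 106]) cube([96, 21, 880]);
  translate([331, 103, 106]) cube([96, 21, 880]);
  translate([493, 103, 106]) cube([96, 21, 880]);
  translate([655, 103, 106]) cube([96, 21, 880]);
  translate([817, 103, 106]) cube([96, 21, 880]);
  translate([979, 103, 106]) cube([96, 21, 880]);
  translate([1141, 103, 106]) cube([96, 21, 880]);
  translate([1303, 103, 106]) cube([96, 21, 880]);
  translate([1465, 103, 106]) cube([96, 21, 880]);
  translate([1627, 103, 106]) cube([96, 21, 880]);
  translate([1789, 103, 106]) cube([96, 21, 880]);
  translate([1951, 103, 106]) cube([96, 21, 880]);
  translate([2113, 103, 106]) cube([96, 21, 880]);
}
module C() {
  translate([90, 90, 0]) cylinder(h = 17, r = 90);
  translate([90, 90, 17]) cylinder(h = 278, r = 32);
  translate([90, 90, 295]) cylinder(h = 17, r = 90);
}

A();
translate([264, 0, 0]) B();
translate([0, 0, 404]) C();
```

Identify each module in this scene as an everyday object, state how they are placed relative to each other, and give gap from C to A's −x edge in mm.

A is a stool. B is a fence section. C is a spool. The fence section is against the stool's +x side, with their −y faces flush. The spool is on top of the stool. The gap from the spool to the stool's −x edge is 0 mm.

The spool's min-x is at 0; the stool's min-x is 0; gap = 0 mm.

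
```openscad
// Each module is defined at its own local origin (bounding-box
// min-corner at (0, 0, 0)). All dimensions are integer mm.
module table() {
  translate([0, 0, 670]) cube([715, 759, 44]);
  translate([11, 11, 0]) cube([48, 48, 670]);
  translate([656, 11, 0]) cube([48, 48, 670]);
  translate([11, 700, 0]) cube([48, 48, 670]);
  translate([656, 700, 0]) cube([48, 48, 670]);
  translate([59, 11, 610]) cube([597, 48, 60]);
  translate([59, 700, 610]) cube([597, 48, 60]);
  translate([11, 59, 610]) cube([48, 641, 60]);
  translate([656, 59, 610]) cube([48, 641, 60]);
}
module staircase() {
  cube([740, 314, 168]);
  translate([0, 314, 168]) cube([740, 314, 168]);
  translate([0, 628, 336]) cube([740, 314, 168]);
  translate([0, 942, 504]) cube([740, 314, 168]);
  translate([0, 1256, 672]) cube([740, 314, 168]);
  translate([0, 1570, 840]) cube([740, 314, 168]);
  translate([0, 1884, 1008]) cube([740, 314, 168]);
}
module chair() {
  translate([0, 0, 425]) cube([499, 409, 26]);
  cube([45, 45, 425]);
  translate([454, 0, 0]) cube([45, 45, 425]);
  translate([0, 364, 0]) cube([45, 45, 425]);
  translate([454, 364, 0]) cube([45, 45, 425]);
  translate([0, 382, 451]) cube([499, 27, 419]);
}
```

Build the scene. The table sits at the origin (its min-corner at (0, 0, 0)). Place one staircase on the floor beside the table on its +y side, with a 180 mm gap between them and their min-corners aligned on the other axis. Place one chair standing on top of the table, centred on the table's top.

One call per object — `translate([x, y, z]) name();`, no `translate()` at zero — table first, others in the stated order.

table();
translate([0, 939, 0]) staircase();
translate([108, 175, 714]) chair();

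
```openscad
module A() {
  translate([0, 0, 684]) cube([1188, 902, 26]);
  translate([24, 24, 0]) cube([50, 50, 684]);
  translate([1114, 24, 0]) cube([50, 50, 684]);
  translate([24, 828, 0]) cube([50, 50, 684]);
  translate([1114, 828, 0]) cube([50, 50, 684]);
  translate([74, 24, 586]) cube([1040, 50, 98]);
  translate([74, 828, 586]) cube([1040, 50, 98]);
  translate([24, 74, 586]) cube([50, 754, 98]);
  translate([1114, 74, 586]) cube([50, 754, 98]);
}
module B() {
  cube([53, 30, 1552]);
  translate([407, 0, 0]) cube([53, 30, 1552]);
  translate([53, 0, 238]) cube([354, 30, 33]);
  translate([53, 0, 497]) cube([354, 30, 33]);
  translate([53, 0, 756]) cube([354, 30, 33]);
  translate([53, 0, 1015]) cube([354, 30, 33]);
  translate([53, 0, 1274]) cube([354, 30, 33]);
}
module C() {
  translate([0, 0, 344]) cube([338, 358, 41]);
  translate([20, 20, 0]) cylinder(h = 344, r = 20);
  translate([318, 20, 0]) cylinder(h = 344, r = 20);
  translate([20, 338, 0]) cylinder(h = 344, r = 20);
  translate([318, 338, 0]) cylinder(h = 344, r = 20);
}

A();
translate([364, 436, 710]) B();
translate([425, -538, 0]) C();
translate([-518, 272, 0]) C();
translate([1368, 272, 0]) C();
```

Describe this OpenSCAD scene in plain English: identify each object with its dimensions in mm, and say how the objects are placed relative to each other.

A is a table: top 1188 mm (x) × 902 mm (y), 26 mm thick, upper face at z = 710 mm, on four 50×50 mm square legs, each inset 24 mm from the nearest pair of top edges, running from z = 0 to the bottom of the top. Four apron rails, 50 mm thick and 98 mm tall, run between adjacent legs with their top edges flush with the underside of the top and their outer faces flush with the legs' outer faces.

B is a straight ladder. Two 53×30 mm vertical rails, 1552 mm tall, stand 460 mm apart (outside-to-outside) with their front faces coplanar on the −y side. 5 rungs, each 30 mm deep and 33 mm tall, span between the inner faces of the rails, front faces flush with the rails. The lowest rung's underside is at z = 238 mm and rungs are spaced 259 mm apart (underside to underside).

C is a simple wooden stool: a rectangular seat 338 mm (x) by 358 mm (y), 41 mm thick, top face at z = 385 mm, on four round legs, each 40 mm in diameter. The legs rest on z = 0, each leg's axis is inset half a diameter from the nearest pair of seat edges (so the leg's bounding box is flush with the corner).

The ladder is on top of the table, centred. Three stools sit around the table at the −y, −x, +x sides.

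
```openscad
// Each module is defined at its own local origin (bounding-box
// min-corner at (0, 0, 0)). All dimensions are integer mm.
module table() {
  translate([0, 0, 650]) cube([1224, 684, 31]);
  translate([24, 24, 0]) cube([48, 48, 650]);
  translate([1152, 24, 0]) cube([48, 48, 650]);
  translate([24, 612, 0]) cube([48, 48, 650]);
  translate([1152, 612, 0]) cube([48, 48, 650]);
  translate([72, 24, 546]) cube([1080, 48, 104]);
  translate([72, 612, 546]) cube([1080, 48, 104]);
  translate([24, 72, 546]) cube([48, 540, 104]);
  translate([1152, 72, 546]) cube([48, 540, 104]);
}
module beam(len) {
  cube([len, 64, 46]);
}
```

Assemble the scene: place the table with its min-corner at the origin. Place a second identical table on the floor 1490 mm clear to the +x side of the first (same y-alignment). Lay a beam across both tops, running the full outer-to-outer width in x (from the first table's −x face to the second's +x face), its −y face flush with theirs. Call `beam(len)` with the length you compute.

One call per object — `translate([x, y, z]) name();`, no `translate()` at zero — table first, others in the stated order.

table();
translate([2714, 0, 0]) table();
translate([0, 0, 681]) beam(3938);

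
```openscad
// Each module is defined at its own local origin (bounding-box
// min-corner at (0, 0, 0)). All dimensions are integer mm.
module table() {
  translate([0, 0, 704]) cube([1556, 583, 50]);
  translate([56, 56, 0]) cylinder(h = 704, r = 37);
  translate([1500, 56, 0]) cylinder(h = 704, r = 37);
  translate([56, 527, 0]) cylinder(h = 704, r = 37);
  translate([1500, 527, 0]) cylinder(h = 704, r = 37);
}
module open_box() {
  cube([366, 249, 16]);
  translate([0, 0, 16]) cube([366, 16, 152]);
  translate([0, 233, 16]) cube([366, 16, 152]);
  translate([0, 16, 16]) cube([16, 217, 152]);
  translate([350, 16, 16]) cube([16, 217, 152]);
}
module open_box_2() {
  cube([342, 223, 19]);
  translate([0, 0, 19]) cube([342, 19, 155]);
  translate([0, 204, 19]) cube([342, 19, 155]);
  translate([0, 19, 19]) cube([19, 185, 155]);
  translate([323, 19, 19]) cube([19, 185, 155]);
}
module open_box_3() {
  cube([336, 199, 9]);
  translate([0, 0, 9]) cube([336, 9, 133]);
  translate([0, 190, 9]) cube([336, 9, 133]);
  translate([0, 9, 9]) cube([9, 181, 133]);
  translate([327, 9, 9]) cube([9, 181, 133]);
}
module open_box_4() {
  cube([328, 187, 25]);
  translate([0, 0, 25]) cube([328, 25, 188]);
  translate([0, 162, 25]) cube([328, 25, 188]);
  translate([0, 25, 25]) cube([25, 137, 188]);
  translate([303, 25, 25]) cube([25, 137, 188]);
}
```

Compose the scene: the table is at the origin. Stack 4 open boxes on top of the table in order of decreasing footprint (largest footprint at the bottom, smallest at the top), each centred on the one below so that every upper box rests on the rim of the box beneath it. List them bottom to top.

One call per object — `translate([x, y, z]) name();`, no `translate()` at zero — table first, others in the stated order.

table();
translate([595, 167, 754]) open_box();
translate([607, 180, 922]) open_box_2();
translate([610, 192, 1096]) open_box_3();
translate([614, 198, 1238]) open_box_4();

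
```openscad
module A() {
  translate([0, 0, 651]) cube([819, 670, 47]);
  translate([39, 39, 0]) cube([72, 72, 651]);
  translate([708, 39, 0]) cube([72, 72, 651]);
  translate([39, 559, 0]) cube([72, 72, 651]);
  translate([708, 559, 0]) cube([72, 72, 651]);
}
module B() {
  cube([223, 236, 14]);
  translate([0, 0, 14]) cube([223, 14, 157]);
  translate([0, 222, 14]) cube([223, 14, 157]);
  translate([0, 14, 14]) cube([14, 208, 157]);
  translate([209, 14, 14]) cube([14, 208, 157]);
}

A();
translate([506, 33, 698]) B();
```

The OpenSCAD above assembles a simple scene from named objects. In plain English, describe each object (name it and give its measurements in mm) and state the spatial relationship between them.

A is a rectangular dining table. The top is 819×670×47 mm with its upper surface at z = 698 mm. It stands on four 72×72 mm square legs, each inset 39 mm from the nearest pair of top edges, running from the floor to the underside of the top.

B is an open-topped rectangular box: outside dimensions 223×236×171 mm, with a uniform wall and base thickness of 14 mm. The base is a full 223×236 slab on the floor; four walls sit on top of the base. The front and back walls (the −y and +y sides) span the full width; the two side walls fit between them.

The open box is on top of the table.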